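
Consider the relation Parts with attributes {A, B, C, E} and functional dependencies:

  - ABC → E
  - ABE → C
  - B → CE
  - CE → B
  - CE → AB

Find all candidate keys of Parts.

{B}⁺: B→CE adds C, E; CE→AB adds A → {A, B, C, E}.
{C, E}⁺: CE→B adds B; CE→AB adds A → {A, B, C, E}. Minimal: {E}⁺ = {E}; {C}⁺ = {C} — none reach the full schema.
Any other superkey contains one of these as a subset, so there are no further candidate keys.

(B), (C, E)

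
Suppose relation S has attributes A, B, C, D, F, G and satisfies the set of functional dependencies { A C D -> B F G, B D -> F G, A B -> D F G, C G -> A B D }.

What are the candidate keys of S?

{C, G}, {A, B, C}, {A, C, D}, {B, C, D}

Attribute C never appears on the right-hand side of any dependency, so C must belong to every candidate key.
{C}⁺ = {C}, which is not all of the schema, so we must add further attributes.
{C, G}⁺: CG→ABD adds A, B, D; ACD→BFG adds F → {A, B, C, D, F, G}. Minimal: {G}⁺ = {G}; {C}⁺ = {C} — none reach the full schema.
{A, B, C}⁺: AB→DFG adds D, F, G → {A, B, C, D, F, G}. Minimal: {B, C}⁺ = {B, C}; {A, C}⁺ = {A, C}; {A, B}⁺ = {A, B, D, F, G} — none reach the full schema.
{A, C, D}⁺: ACD→BFG adds B, F, G → {A, B, C, D, F, G}. Minimal: {C, D}⁺ = {C, D}; {A, D}⁺ = {A, D}; {A, C}⁺ = {A, C} — none reach the full schema.
{B, C, D}⁺: BD→FG adds F, G; CG→ABD adds A → {A, B, C, D, F, G}. Minimal: {C, D}⁺ = {C, D}; {B, D}⁺ = {B, D, F, G}; {B, C}⁺ = {B, C} — none reach the full schema.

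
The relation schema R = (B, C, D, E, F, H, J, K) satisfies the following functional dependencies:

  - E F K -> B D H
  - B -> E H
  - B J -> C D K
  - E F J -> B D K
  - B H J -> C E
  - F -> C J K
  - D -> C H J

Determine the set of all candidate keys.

Attribute F never appears on the right-hand side of any dependency, so F must belong to every candidate key.
{F}⁺ = {C, F, J, K}, which is not all of the schema, so we must add further attributes.
{B, F}⁺: B→EH adds E, H; F→CJK adds C, J, K; EFK→BDH adds D → {B, C, D, E, F, H, J, K}.
{E, F}⁺: F→CJK adds C, J, K; EFK→BDH adds B, D, H → {B, C, D, E, F, H, J, K}.

{B, F}; {E, F}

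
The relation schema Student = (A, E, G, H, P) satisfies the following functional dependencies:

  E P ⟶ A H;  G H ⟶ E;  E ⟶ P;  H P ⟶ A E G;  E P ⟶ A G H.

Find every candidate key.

{E}, {G, H}, {H, P}

{E}⁺: E→P adds P; EP→AGH adds A, G, H → {A, E, G, H, P}.
{G, H}⁺: GH→E adds E; E→P adds P; HP→AEG adds A → {A, E, G, H, P}. Minimal: {H}⁺ = {H}; {G}⁺ = {G} — none reach the full schema.
{H, P}⁺: HP→AEG adds A, E, G → {A, E, G, H, P}. Minimal: {P}⁺ = {P}; {H}⁺ = {H} — none reach the full schema.
Any other superkey contains one of these as a subset, so there are no further candidate keys.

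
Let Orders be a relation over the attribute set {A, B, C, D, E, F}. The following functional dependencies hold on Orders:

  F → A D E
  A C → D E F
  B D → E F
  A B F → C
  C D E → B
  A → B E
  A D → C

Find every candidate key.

{F}⁺: F→ADE adds A, D, E; A→BE adds B; AD→C adds C → {A, B, C, D, E, F}.
{A, C}⁺: AC→DEF adds D, E, F; CDE→B adds B → {A, B, C, D, E, F}. Minimal: {C}⁺ = {C}; {A}⁺ = {A, B, E} — none reach the full schema.
{A, D}⁺: A→BE adds B, E; AD→C adds C; AC→DEF adds F → {A, B, C, D, E, F}. Minimal: {D}⁺ = {D}; {A}⁺ = {A, B, E} — none reach the full schema.
{B, D}⁺: BD→EF adds E, F; F→ADE adds A; ABF→C adds C → {A, B, C, D, E, F}. Minimal: {D}⁺ = {D}; {B}⁺ = {B} — none reach the full schema.
{C, D, E}⁺: CDE→B adds B; BD→EF adds F; F→ADE adds A → {A, B, C, D, E, F}. Minimal: {D, E}⁺ = {D, E}; {C, E}⁺ = {C, E}; {C, D}⁺ = {C, D} — none reach the full schema.
Any other superkey contains one of these as a subset, so there are no further candidate keys.

F; AC; AD; BD; CDE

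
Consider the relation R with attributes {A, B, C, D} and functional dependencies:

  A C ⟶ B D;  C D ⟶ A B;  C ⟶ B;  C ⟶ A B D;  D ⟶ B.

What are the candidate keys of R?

C

{C}⁺: C→B adds B; C→ABD adds A, D → {A, B, C, D}.
No other minimal superkey exists.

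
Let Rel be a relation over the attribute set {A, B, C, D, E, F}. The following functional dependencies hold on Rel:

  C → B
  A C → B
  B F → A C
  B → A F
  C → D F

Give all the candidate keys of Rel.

Attribute E never appears on the right-hand side of any dependency, so E must belong to every candidate key.
{E}⁺ = {E}, which is not all of the schema, so we must add further attributes.
{B, E}⁺: B→AF adds A, F; BF→AC adds C; C→DF adds D → {A, B, C, D, E, F}. Minimal: {E}⁺ = {E}; {B}⁺ = {A, B, C, D, F} — none reach the full schema.
{C, E}⁺: C→B adds B; B→AF adds A, F; C→DF adds D → {A, B, C, D, E, F}. Minimal: {E}⁺ = {E}; {C}⁺ = {A, B, C, D, F} — none reach the full schema.

{B, E}; {C, E}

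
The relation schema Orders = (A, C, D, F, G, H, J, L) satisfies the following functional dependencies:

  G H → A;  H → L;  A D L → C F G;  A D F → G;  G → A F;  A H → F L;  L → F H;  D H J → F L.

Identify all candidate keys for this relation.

Attributes D, J never appear on any right-hand side, so every candidate key must contain {D, J}.
{D, J}⁺ = {D, J}, which is not all of the schema, so we must add further attributes.
{A, D, H, J}⁺: H→L adds L; ADL→CFG adds C, F, G → {A, C, D, F, G, H, J, L}. Minimal: {D, H, J}⁺ = {D, F, H, J, L}; {A, H, J}⁺ = {A, F, H, J, L}; {A, D, J}⁺ = {A, D, J}; … — none reach the full schema.
{A, D, J, L}⁺: ADL→CFG adds C, F, G; L→FH adds H → {A, C, D, F, G, H, J, L}. Minimal: {D, J, L}⁺ = {D, F, H, J, L}; {A, J, L}⁺ = {A, F, H, J, L}; {A, D, L}⁺ = {A, C, D, F, G, H, L}; … — none reach the full schema.
{D, G, H, J}⁺: GH→A adds A; H→L adds L; ADL→CFG adds C, F → {A, C, D, F, G, H, J, L}. Minimal: {G, H, J}⁺ = {A, F, G, H, J, L}; {D, H, J}⁺ = {D, F, H, J, L}; {D, G, J}⁺ = {A, D, F, G, J}; … — none reach the full schema.
{D, G, J, L}⁺: G→AF adds A, F; L→FH adds H; ADL→CFG adds C → {A, C, D, F, G, H, J, L}. Minimal: {G, J, L}⁺ = {A, F, G, H, J, L}; {D, J, L}⁺ = {D, F, H, J, L}; {D, G, L}⁺ = {A, C, D, F, G, H, L}; … — none reach the full schema.

ADHJ, ADJL, DGHJ, DGJL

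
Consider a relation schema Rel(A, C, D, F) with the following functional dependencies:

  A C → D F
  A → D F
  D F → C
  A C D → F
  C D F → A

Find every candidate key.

(A), (D, F)

{A}⁺: A→DF adds D, F; DF→C adds C → {A, C, D, F}.
{D, F}⁺: DF→C adds C; CDF→A adds A → {A, C, D, F}. Minimal: {F}⁺ = {F}; {D}⁺ = {D} — none reach the full schema.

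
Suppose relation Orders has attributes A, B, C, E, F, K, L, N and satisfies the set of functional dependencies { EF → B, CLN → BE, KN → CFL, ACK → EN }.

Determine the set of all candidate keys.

Attributes A, K never appear on any right-hand side, so every candidate key must contain {A, K}.
{A, K}⁺ = {A, K}, which is not all of the schema, so we must add further attributes.
{A, C, K}⁺: ACK→EN adds E, N; KN→CFL adds F, L; EF→B adds B → {A, B, C, E, F, K, L, N}. Minimal: {C, K}⁺ = {C, K}; {A, K}⁺ = {A, K}; {A, C}⁺ = {A, C} — none reach the full schema.
{A, K, N}⁺: KN→CFL adds C, F, L; ACK→EN adds E; EF→B adds B → {A, B, C, E, F, K, L, N}. Minimal: {K, N}⁺ = {B, C, E, F, K, L, N}; {A, N}⁺ = {A, N}; {A, K}⁺ = {A, K} — none reach the full schema.

ACK, AKN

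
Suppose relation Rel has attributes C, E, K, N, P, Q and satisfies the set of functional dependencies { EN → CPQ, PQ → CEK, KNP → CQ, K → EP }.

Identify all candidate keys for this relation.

{E, N}⁺: EN→CPQ adds C, P, Q; PQ→CEK adds K → {C, E, K, N, P, Q}.
{K, N}⁺: K→EP adds E, P; EN→CPQ adds C, Q → {C, E, K, N, P, Q}.
{N, P, Q}⁺: PQ→CEK adds C, E, K → {C, E, K, N, P, Q}.
Any other superkey contains one of these as a subset, so there are no further candidate keys.

{E, N}; {K, N}; {N, P, Q}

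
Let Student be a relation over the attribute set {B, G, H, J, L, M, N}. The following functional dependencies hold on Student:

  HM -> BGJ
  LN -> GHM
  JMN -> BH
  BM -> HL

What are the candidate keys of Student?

Attribute N never appears on the right-hand side of any dependency, so N must belong to every candidate key.
{N}⁺ = {N}, which is not all of the schema, so we must add further attributes.
{L, N}⁺: LN→GHM adds G, H, M; HM→BGJ adds B, J → {B, G, H, J, L, M, N}.
{B, M, N}⁺: BM→HL adds H, L; HM→BGJ adds G, J → {B, G, H, J, L, M, N}.
{H, M, N}⁺: HM→BGJ adds B, G, J; BM→HL adds L → {B, G, H, J, L, M, N}.
{J, M, N}⁺: JMN→BH adds B, H; BM→HL adds L; HM→BGJ adds G → {B, G, H, J, L, M, N}.

LN; BMN; HMN; JMN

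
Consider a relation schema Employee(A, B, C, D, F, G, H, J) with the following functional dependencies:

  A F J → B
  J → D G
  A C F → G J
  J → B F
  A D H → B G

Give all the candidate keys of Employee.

Attributes A, C, H never appear on any right-hand side, so every candidate key must contain {A, C, H}.
{A, C, H}⁺ = {A, C, H}, which is not all of the schema, so we must add further attributes.
{A, C, F, H}⁺: ACF→GJ adds G, J; J→BF adds B; J→DG adds D → {A, B, C, D, F, G, H, J}. Minimal: {C, F, H}⁺ = {C, F, H}; {A, F, H}⁺ = {A, F, H}; {A, C, H}⁺ = {A, C, H}; … — none reach the full schema.
{A, C, H, J}⁺: J→DG adds D, G; J→BF adds B, F → {A, B, C, D, F, G, H, J}. Minimal: {C, H, J}⁺ = {B, C, D, F, G, H, J}; {A, H, J}⁺ = {A, B, D, F, G, H, J}; {A, C, J}⁺ = {A, B, C, D, F, G, J}; … — none reach the full schema.
Any other superkey contains one of these as a subset, so there are no further candidate keys.

ACFH; ACHJ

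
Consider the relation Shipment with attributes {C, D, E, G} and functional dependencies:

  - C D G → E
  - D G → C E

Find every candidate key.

Attributes D, G never appear on any right-hand side, so every candidate key must contain {D, G}.
{D, G}⁺ = {C, D, E, G}, which is all of the schema, so {D, G} is the only candidate key.

DG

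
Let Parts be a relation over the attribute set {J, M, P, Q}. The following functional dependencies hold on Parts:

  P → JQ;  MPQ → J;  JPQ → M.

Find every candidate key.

{P}

Attribute P never appears on the right-hand side of any dependency, so P must belong to every candidate key.
{P}⁺ = {J, M, P, Q}, which is all of the schema, so {P} is the only candidate key.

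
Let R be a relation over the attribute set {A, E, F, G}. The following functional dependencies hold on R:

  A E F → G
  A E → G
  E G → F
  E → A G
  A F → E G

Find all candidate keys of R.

{E}⁺: E→AG adds A, G; EG→F adds F → {A, E, F, G}.
{A, F}⁺: AF→EG adds E, G → {A, E, F, G}.

(E), (A, F)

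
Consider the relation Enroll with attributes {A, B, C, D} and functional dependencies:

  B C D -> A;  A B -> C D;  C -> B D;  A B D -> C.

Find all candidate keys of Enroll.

{C}⁺: C→BD adds B, D; BCD→A adds A → {A, B, C, D}.
{A, B}⁺: AB→CD adds C, D → {A, B, C, D}. Minimal: {B}⁺ = {B}; {A}⁺ = {A} — none reach the full schema.

(C), (A, B)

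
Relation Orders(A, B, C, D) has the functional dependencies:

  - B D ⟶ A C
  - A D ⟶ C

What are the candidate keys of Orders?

Attributes B, D never appear on any right-hand side, so every candidate key must contain {B, D}.
{B, D}⁺ = {A, B, C, D}, which is all of the schema, so {B, D} is the only candidate key.

{B, D}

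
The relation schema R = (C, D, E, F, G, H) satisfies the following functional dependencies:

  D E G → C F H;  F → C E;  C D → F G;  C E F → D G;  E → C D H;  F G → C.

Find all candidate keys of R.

{E}⁺: E→CDH adds C, D, H; CD→FG adds F, G → {C, D, E, F, G, H}.
{F}⁺: F→CE adds C, E; CEF→DG adds D, G; E→CDH adds H → {C, D, E, F, G, H}.
{C, D}⁺: CD→FG adds F, G; F→CE adds E; E→CDH adds H → {C, D, E, F, G, H}.
Any other superkey contains one of these as a subset, so there are no further candidate keys.

E; F; CD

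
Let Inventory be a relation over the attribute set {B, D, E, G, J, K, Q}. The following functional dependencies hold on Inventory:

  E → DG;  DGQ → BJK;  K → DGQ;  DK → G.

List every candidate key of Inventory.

EK; EQ

{E, K}⁺: E→DG adds D, G; K→DGQ adds Q; DGQ→BJK adds B, J → {B, D, E, G, J, K, Q}. Minimal: {K}⁺ = {B, D, G, J, K, Q}; {E}⁺ = {D, E, G} — none reach the full schema.
{E, Q}⁺: E→DG adds D, G; DGQ→BJK adds B, J, K → {B, D, E, G, J, K, Q}. Minimal: {Q}⁺ = {Q}; {E}⁺ = {D, E, G} — none reach the full schema.
Any other superkey contains one of these as a subset, so there are no further candidate keys.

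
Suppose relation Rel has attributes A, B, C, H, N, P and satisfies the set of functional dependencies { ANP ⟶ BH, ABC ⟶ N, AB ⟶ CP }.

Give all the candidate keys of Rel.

(A, B), (A, N, P)

{A, B}⁺: AB→CP adds C, P; ABC→N adds N; ANP→BH adds H → {A, B, C, H, N, P}. Minimal: {B}⁺ = {B}; {A}⁺ = {A} — none reach the full schema.
{A, N, P}⁺: ANP→BH adds B, H; AB→CP adds C → {A, B, C, H, N, P}. Minimal: {N, P}⁺ = {N, P}; {A, P}⁺ = {A, P}; {A, N}⁺ = {A, N} — none reach the full schema.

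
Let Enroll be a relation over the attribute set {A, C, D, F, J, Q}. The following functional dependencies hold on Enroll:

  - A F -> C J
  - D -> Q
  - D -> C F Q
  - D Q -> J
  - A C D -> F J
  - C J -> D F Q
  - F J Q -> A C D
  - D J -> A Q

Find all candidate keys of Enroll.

{D}⁺: D→Q adds Q; D→CFQ adds C, F; DQ→J adds J; FJQ→ACD adds A → {A, C, D, F, J, Q}.
{A, F}⁺: AF→CJ adds C, J; CJ→DFQ adds D, Q → {A, C, D, F, J, Q}.
{C, J}⁺: CJ→DFQ adds D, F, Q; FJQ→ACD adds A → {A, C, D, F, J, Q}.
{F, J, Q}⁺: FJQ→ACD adds A, C, D → {A, C, D, F, J, Q}.

{D}, {A, F}, {C, J}, {F, J, Q}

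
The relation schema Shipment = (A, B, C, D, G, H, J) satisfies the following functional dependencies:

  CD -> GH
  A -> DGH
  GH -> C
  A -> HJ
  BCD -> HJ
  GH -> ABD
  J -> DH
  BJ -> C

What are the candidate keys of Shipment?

{A}⁺: A→DGH adds D, G, H; GH→C adds C; A→HJ adds J; GH→ABD adds B → {A, B, C, D, G, H, J}.
{B, J}⁺: J→DH adds D, H; BJ→C adds C; CD→GH adds G; GH→ABD adds A → {A, B, C, D, G, H, J}. Minimal: {J}⁺ = {D, H, J}; {B}⁺ = {B} — none reach the full schema.
{C, D}⁺: CD→GH adds G, H; GH→ABD adds A, B; A→HJ adds J → {A, B, C, D, G, H, J}. Minimal: {D}⁺ = {D}; {C}⁺ = {C} — none reach the full schema.
{C, J}⁺: J→DH adds D, H; CD→GH adds G; GH→ABD adds A, B → {A, B, C, D, G, H, J}. Minimal: {J}⁺ = {D, H, J}; {C}⁺ = {C} — none reach the full schema.
{G, H}⁺: GH→C adds C; GH→ABD adds A, B, D; A→HJ adds J → {A, B, C, D, G, H, J}. Minimal: {H}⁺ = {H}; {G}⁺ = {G} — none reach the full schema.
{G, J}⁺: J→DH adds D, H; GH→C adds C; GH→ABD adds A, B → {A, B, C, D, G, H, J}. Minimal: {J}⁺ = {D, H, J}; {G}⁺ = {G} — none reach the full schema.

(A), (B, J), (C, D), (C, J), (G, H), (G, J)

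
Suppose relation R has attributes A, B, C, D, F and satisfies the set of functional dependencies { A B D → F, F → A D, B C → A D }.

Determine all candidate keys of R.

{B, C}

Attributes B, C never appear on any right-hand side, so every candidate key must contain {B, C}.
{B, C}⁺ = {A, B, C, D, F}, which is all of the schema, so {B, C} is the only candidate key.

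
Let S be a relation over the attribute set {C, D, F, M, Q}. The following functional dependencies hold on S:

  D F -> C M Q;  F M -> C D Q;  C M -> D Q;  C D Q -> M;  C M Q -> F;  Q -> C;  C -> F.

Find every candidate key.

{C, D}, {C, M}, {D, F}, {D, Q}, {F, M}, {M, Q}

{C, D}⁺: C→F adds F; DF→CMQ adds M, Q → {C, D, F, M, Q}. Minimal: {D}⁺ = {D}; {C}⁺ = {C, F} — none reach the full schema.
{C, M}⁺: CM→DQ adds D, Q; CMQ→F adds F → {C, D, F, M, Q}. Minimal: {M}⁺ = {M}; {C}⁺ = {C, F} — none reach the full schema.
{D, F}⁺: DF→CMQ adds C, M, Q → {C, D, F, M, Q}. Minimal: {F}⁺ = {F}; {D}⁺ = {D} — none reach the full schema.
{D, Q}⁺: Q→C adds C; C→F adds F; DF→CMQ adds M → {C, D, F, M, Q}. Minimal: {Q}⁺ = {C, F, Q}; {D}⁺ = {D} — none reach the full schema.
{F, M}⁺: FM→CDQ adds C, D, Q → {C, D, F, M, Q}. Minimal: {M}⁺ = {M}; {F}⁺ = {F} — none reach the full schema.
{M, Q}⁺: Q→C adds C; C→F adds F; FM→CDQ adds D → {C, D, F, M, Q}. Minimal: {Q}⁺ = {C, F, Q}; {M}⁺ = {M} — none reach the full schema.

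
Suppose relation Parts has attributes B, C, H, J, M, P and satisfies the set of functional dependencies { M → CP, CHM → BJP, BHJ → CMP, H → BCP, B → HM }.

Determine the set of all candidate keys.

{B}⁺: B→HM adds H, M; M→CP adds C, P; CHM→BJP adds J → {B, C, H, J, M, P}.
{H}⁺: H→BCP adds B, C, P; B→HM adds M; CHM→BJP adds J → {B, C, H, J, M, P}.

(B), (H)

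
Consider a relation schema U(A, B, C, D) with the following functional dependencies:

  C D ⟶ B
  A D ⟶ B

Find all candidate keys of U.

Attributes A, C, D never appear on any right-hand side, so every candidate key must contain {A, C, D}.
{A, C, D}⁺ = {A, B, C, D}, which is all of the schema, so {A, C, D} is the only candidate key.

ACD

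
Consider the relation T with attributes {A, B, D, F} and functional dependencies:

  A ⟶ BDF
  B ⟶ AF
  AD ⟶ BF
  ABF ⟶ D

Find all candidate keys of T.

{A}⁺: A→BDF adds B, D, F → {A, B, D, F}.
{B}⁺: B→AF adds A, F; ABF→D adds D → {A, B, D, F}.
Any other superkey contains one of these as a subset, so there are no further candidate keys.

{A}, {B}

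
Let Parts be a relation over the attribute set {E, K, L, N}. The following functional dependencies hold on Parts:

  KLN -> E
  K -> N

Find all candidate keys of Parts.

Attributes K, L never appear on any right-hand side, so every candidate key must contain {K, L}.
{K, L}⁺ = {E, K, L, N}, which is all of the schema, so {K, L} is the only candidate key.

(K, L)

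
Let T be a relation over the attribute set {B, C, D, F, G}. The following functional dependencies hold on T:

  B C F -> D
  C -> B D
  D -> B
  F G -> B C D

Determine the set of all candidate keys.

{F, G}

Attributes F, G never appear on any right-hand side, so every candidate key must contain {F, G}.
{F, G}⁺ = {B, C, D, F, G}, which is all of the schema, so {F, G} is the only candidate key.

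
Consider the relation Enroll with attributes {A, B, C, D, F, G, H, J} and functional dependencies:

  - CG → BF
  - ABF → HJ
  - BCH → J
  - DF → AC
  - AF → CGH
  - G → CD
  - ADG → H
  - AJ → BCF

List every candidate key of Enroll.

{G}⁺: G→CD adds C, D; CG→BF adds B, F; DF→AC adds A; AF→CGH adds H; ABF→HJ adds J → {A, B, C, D, F, G, H, J}.
{A, F}⁺: AF→CGH adds C, G, H; G→CD adds D; CG→BF adds B; ABF→HJ adds J → {A, B, C, D, F, G, H, J}. Minimal: {F}⁺ = {F}; {A}⁺ = {A} — none reach the full schema.
{A, J}⁺: AJ→BCF adds B, C, F; ABF→HJ adds H; AF→CGH adds G; G→CD adds D → {A, B, C, D, F, G, H, J}. Minimal: {J}⁺ = {J}; {A}⁺ = {A} — none reach the full schema.
{D, F}⁺: DF→AC adds A, C; AF→CGH adds G, H; CG→BF adds B; ABF→HJ adds J → {A, B, C, D, F, G, H, J}. Minimal: {F}⁺ = {F}; {D}⁺ = {D} — none reach the full schema.
{A, B, C, H}⁺: BCH→J adds J; AJ→BCF adds F; AF→CGH adds G; G→CD adds D → {A, B, C, D, F, G, H, J}. Minimal: {B, C, H}⁺ = {B, C, H, J}; {A, C, H}⁺ = {A, C, H}; {A, B, H}⁺ = {A, B, H}; … — none reach the full schema.
Any other superkey contains one of these as a subset, so there are no further candidate keys.

G, AF, AJ, DF, ABCH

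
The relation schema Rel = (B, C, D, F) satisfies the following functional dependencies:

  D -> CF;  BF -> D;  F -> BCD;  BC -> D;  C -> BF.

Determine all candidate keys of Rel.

{C}, {D}, {F}

{C}⁺: C→BF adds B, F; BF→D adds D → {B, C, D, F}.
{D}⁺: D→CF adds C, F; F→BCD adds B → {B, C, D, F}.
{F}⁺: F→BCD adds B, C, D → {B, C, D, F}.
Any other superkey contains one of these as a subset, so there are no further candidate keys.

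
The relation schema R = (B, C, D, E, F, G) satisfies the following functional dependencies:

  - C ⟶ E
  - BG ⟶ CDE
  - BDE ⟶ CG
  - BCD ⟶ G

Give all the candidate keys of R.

Attributes B, F never appear on any right-hand side, so every candidate key must contain {B, F}.
{B, F}⁺ = {B, F}, which is not all of the schema, so we must add further attributes.
{B, F, G}⁺: BG→CDE adds C, D, E → {B, C, D, E, F, G}. Minimal: {F, G}⁺ = {F, G}; {B, G}⁺ = {B, C, D, E, G}; {B, F}⁺ = {B, F} — none reach the full schema.
{B, C, D, F}⁺: C→E adds E; BDE→CG adds G → {B, C, D, E, F, G}. Minimal: {C, D, F}⁺ = {C, D, E, F}; {B, D, F}⁺ = {B, D, F}; {B, C, F}⁺ = {B, C, E, F}; … — none reach the full schema.
{B, D, E, F}⁺: BDE→CG adds C, G → {B, C, D, E, F, G}. Minimal: {D, E, F}⁺ = {D, E, F}; {B, E, F}⁺ = {B, E, F}; {B, D, F}⁺ = {B, D, F}; … — none reach the full schema.

{B, F, G}, {B, C, D, F}, {B, D, E, F}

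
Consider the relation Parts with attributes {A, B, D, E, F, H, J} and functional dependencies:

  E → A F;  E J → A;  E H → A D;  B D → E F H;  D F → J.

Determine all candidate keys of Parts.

Attribute B never appears on the right-hand side of any dependency, so B must belong to every candidate key.
{B}⁺ = {B}, which is not all of the schema, so we must add further attributes.
{B, D}⁺: BD→EFH adds E, F, H; DF→J adds J; E→AF adds A → {A, B, D, E, F, H, J}.
{B, E, H}⁺: E→AF adds A, F; EH→AD adds D; DF→J adds J → {A, B, D, E, F, H, J}.

(B, D); (B, E, H)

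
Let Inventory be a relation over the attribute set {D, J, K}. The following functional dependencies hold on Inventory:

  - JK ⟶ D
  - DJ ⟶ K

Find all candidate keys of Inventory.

{D, J}⁺: DJ→K adds K → {D, J, K}. Minimal: {J}⁺ = {J}; {D}⁺ = {D} — none reach the full schema.
{J, K}⁺: JK→D adds D → {D, J, K}. Minimal: {K}⁺ = {K}; {J}⁺ = {J} — none reach the full schema.
Any other superkey contains one of these as a subset, so there are no further candidate keys.

{D, J}; {J, K}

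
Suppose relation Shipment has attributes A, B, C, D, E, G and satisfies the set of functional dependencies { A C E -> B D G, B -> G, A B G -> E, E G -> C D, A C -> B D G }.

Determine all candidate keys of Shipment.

AB, AC, AEG

Attribute A never appears on the right-hand side of any dependency, so A must belong to every candidate key.
{A}⁺ = {A}, which is not all of the schema, so we must add further attributes.
{A, B}⁺: B→G adds G; ABG→E adds E; EG→CD adds C, D → {A, B, C, D, E, G}. Minimal: {B}⁺ = {B, G}; {A}⁺ = {A} — none reach the full schema.
{A, C}⁺: AC→BDG adds B, D, G; ABG→E adds E → {A, B, C, D, E, G}. Minimal: {C}⁺ = {C}; {A}⁺ = {A} — none reach the full schema.
{A, E, G}⁺: EG→CD adds C, D; AC→BDG adds B → {A, B, C, D, E, G}. Minimal: {E, G}⁺ = {C, D, E, G}; {A, G}⁺ = {A, G}; {A, E}⁺ = {A, E} — none reach the full schema.
Any other superkey contains one of these as a subset, so there are no further candidate keys.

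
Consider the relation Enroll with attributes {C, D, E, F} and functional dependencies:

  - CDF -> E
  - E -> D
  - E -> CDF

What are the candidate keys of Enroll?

{E}⁺: E→D adds D; E→CDF adds C, F → {C, D, E, F}.
{C, D, F}⁺: CDF→E adds E → {C, D, E, F}. Minimal: {D, F}⁺ = {D, F}; {C, F}⁺ = {C, F}; {C, D}⁺ = {C, D} — none reach the full schema.
Any other superkey contains one of these as a subset, so there are no further candidate keys.

{E}; {C, D, F}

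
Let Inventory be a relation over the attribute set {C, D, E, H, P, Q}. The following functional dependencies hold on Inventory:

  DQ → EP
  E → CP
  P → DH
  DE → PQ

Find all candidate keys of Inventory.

{E}⁺: E→CP adds C, P; P→DH adds D, H; DE→PQ adds Q → {C, D, E, H, P, Q}.
{D, Q}⁺: DQ→EP adds E, P; E→CP adds C; P→DH adds H → {C, D, E, H, P, Q}. Minimal: {Q}⁺ = {Q}; {D}⁺ = {D} — none reach the full schema.
{P, Q}⁺: P→DH adds D, H; DQ→EP adds E; E→CP adds C → {C, D, E, H, P, Q}. Minimal: {Q}⁺ = {Q}; {P}⁺ = {D, H, P} — none reach the full schema.
Any other superkey contains one of these as a subset, so there are no further candidate keys.

(E), (D, Q), (P, Q)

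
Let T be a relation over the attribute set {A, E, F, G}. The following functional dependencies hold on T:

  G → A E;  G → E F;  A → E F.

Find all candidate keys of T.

Attribute G never appears on the right-hand side of any dependency, so G must belong to every candidate key.
{G}⁺ = {A, E, F, G}, which is all of the schema, so {G} is the only candidate key.

{G}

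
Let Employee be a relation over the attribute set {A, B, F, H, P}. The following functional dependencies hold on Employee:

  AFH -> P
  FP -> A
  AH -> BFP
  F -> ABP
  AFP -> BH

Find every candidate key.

{F}⁺: F→ABP adds A, B, P; AFP→BH adds H → {A, B, F, H, P}.
{A, H}⁺: AH→BFP adds B, F, P → {A, B, F, H, P}. Minimal: {H}⁺ = {H}; {A}⁺ = {A} — none reach the full schema.
Any other superkey contains one of these as a subset, so there are no further candidate keys.

{F}, {A, H}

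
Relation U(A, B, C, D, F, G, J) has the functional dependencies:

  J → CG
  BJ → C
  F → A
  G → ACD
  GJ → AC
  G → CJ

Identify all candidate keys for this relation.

(B, F, G), (B, F, J)

Attributes B, F never appear on any right-hand side, so every candidate key must contain {B, F}.
{B, F}⁺ = {A, B, F}, which is not all of the schema, so we must add further attributes.
{B, F, G}⁺: F→A adds A; G→ACD adds C, D; G→CJ adds J → {A, B, C, D, F, G, J}.
{B, F, J}⁺: J→CG adds C, G; F→A adds A; G→ACD adds D → {A, B, C, D, F, G, J}.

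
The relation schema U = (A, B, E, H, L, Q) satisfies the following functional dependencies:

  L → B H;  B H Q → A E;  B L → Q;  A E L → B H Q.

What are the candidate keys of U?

{L}⁺: L→BH adds B, H; BL→Q adds Q; BHQ→AE adds A, E → {A, B, E, H, L, Q}.

L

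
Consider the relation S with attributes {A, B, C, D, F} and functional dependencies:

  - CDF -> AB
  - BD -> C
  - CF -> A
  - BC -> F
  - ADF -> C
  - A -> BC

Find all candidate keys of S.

Attribute D never appears on the right-hand side of any dependency, so D must belong to every candidate key.
{D}⁺ = {D}, which is not all of the schema, so we must add further attributes.
{A, D}⁺: A→BC adds B, C; BC→F adds F → {A, B, C, D, F}. Minimal: {D}⁺ = {D}; {A}⁺ = {A, B, C, F} — none reach the full schema.
{B, D}⁺: BD→C adds C; BC→F adds F; CDF→AB adds A → {A, B, C, D, F}. Minimal: {D}⁺ = {D}; {B}⁺ = {B} — none reach the full schema.
{C, D, F}⁺: CDF→AB adds A, B → {A, B, C, D, F}. Minimal: {D, F}⁺ = {D, F}; {C, F}⁺ = {A, B, C, F}; {C, D}⁺ = {C, D} — none reach the full schema.

{A, D}, {B, D}, {C, D, F}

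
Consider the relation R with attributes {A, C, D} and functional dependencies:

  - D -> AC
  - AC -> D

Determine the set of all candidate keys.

{D}; {A, C}

{D}⁺: D→AC adds A, C → {A, C, D}.
{A, C}⁺: AC→D adds D → {A, C, D}. Minimal: {C}⁺ = {C}; {A}⁺ = {A} — none reach the full schema.
Any other superkey contains one of these as a subset, so there are no further candidate keys.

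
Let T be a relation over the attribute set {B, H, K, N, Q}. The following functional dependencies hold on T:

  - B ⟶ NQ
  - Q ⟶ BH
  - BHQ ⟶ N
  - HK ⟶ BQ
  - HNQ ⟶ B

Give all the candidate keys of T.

BK; HK; KQ

Attribute K never appears on the right-hand side of any dependency, so K must belong to every candidate key.
{K}⁺ = {K}, which is not all of the schema, so we must add further attributes.
{B, K}⁺: B→NQ adds N, Q; Q→BH adds H → {B, H, K, N, Q}. Minimal: {K}⁺ = {K}; {B}⁺ = {B, H, N, Q} — none reach the full schema.
{H, K}⁺: HK→BQ adds B, Q; B→NQ adds N → {B, H, K, N, Q}. Minimal: {K}⁺ = {K}; {H}⁺ = {H} — none reach the full schema.
{K, Q}⁺: Q→BH adds B, H; BHQ→N adds N → {B, H, K, N, Q}. Minimal: {Q}⁺ = {B, H, N, Q}; {K}⁺ = {K} — none reach the full schema.
Any other superkey contains one of these as a subset, so there are no further candidate keys.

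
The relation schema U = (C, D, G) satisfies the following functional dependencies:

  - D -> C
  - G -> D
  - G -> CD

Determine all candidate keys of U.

{G}

Attribute G never appears on the right-hand side of any dependency, so G must belong to every candidate key.
{G}⁺ = {C, D, G}, which is all of the schema, so {G} is the only candidate key.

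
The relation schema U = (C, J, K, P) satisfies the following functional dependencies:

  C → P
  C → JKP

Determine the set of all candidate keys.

{C}

Attribute C never appears on the right-hand side of any dependency, so C must belong to every candidate key.
{C}⁺ = {C, J, K, P}, which is all of the schema, so {C} is the only candidate key.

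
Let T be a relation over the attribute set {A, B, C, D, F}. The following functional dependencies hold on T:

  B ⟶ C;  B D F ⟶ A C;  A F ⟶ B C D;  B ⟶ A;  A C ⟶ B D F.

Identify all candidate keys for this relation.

{B}, {A, C}, {A, F}

{B}⁺: B→C adds C; B→A adds A; AC→BDF adds D, F → {A, B, C, D, F}.
{A, C}⁺: AC→BDF adds B, D, F → {A, B, C, D, F}. Minimal: {C}⁺ = {C}; {A}⁺ = {A} — none reach the full schema.
{A, F}⁺: AF→BCD adds B, C, D → {A, B, C, D, F}. Minimal: {F}⁺ = {F}; {A}⁺ = {A} — none reach the full schema.
Any other superkey contains one of these as a subset, so there are no further candidate keys.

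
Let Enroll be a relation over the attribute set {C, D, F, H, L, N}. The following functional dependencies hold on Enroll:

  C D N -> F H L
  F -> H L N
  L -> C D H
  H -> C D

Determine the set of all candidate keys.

{F}⁺: F→HLN adds H, L, N; L→CDH adds C, D → {C, D, F, H, L, N}.
{H, N}⁺: H→CD adds C, D; CDN→FHL adds F, L → {C, D, F, H, L, N}. Minimal: {N}⁺ = {N}; {H}⁺ = {C, D, H} — none reach the full schema.
{L, N}⁺: L→CDH adds C, D, H; CDN→FHL adds F → {C, D, F, H, L, N}. Minimal: {N}⁺ = {N}; {L}⁺ = {C, D, H, L} — none reach the full schema.
{C, D, N}⁺: CDN→FHL adds F, H, L → {C, D, F, H, L, N}. Minimal: {D, N}⁺ = {D, N}; {C, N}⁺ = {C, N}; {C, D}⁺ = {C, D} — none reach the full schema.
Any other superkey contains one of these as a subset, so there are no further candidate keys.

{F}; {H, N}; {L, N}; {C, D, N}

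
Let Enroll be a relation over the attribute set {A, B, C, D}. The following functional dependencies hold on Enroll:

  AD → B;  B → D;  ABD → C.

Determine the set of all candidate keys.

AB, AD

Attribute A never appears on the right-hand side of any dependency, so A must belong to every candidate key.
{A}⁺ = {A}, which is not all of the schema, so we must add further attributes.
{A, B}⁺: B→D adds D; ABD→C adds C → {A, B, C, D}.
{A, D}⁺: AD→B adds B; ABD→C adds C → {A, B, C, D}.
Any other superkey contains one of these as a subset, so there are no further candidate keys.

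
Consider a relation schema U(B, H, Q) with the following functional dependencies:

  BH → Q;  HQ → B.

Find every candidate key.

{B, H}, {H, Q}

{B, H}⁺: BH→Q adds Q → {B, H, Q}. Minimal: {H}⁺ = {H}; {B}⁺ = {B} — none reach the full schema.
{H, Q}⁺: HQ→B adds B → {B, H, Q}. Minimal: {Q}⁺ = {Q}; {H}⁺ = {H} — none reach the full schema.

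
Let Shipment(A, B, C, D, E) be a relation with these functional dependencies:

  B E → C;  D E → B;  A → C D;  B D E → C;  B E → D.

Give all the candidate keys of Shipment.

{A, E}⁺: A→CD adds C, D; DE→B adds B → {A, B, C, D, E}. Minimal: {E}⁺ = {E}; {A}⁺ = {A, C, D} — none reach the full schema.
No other minimal superkey exists.

(A, E)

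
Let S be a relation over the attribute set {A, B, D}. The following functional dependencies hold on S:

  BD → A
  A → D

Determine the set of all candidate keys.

(A, B), (B, D)

Attribute B never appears on the right-hand side of any dependency, so B must belong to every candidate key.
{B}⁺ = {B}, which is not all of the schema, so we must add further attributes.
{A, B}⁺: A→D adds D → {A, B, D}. Minimal: {B}⁺ = {B}; {A}⁺ = {A, D} — none reach the full schema.
{B, D}⁺: BD→A adds A → {A, B, D}. Minimal: {D}⁺ = {D}; {B}⁺ = {B} — none reach the full schema.
Any other superkey contains one of these as a subset, so there are no further candidate keys.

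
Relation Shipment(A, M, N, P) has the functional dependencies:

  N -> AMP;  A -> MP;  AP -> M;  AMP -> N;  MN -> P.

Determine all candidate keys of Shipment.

{A}⁺: A→MP adds M, P; AMP→N adds N → {A, M, N, P}.
{N}⁺: N→AMP adds A, M, P → {A, M, N, P}.
Any other superkey contains one of these as a subset, so there are no further candidate keys.

A, N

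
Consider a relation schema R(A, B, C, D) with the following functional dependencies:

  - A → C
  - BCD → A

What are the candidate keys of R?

Attributes B, D never appear on any right-hand side, so every candidate key must contain {B, D}.
{B, D}⁺ = {B, D}, which is not all of the schema, so we must add further attributes.
{A, B, D}⁺: A→C adds C → {A, B, C, D}. Minimal: {B, D}⁺ = {B, D}; {A, D}⁺ = {A, C, D}; {A, B}⁺ = {A, B, C} — none reach the full schema.
{B, C, D}⁺: BCD→A adds A → {A, B, C, D}. Minimal: {C, D}⁺ = {C, D}; {B, D}⁺ = {B, D}; {B, C}⁺ = {B, C} — none reach the full schema.
Any other superkey contains one of these as a subset, so there are no further candidate keys.

ABD, BCD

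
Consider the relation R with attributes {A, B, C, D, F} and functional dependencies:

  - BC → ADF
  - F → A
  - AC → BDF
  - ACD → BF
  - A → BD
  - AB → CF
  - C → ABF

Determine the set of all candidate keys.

{A}⁺: A→BD adds B, D; AB→CF adds C, F → {A, B, C, D, F}.
{C}⁺: C→ABF adds A, B, F; BC→ADF adds D → {A, B, C, D, F}.
{F}⁺: F→A adds A; A→BD adds B, D; AB→CF adds C → {A, B, C, D, F}.

{A}; {C}; {F}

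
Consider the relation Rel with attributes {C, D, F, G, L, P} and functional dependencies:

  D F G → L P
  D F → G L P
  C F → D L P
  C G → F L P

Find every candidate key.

{C, F}, {C, G}

Attribute C never appears on the right-hand side of any dependency, so C must belong to every candidate key.
{C}⁺ = {C}, which is not all of the schema, so we must add further attributes.
{C, F}⁺: CF→DLP adds D, L, P; DF→GLP adds G → {C, D, F, G, L, P}.
{C, G}⁺: CG→FLP adds F, L, P; CF→DLP adds D → {C, D, F, G, L, P}.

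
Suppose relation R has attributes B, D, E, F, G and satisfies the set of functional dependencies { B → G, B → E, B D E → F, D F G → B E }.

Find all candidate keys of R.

Attribute D never appears on the right-hand side of any dependency, so D must belong to every candidate key.
{D}⁺ = {D}, which is not all of the schema, so we must add further attributes.
{B, D}⁺: B→G adds G; B→E adds E; BDE→F adds F → {B, D, E, F, G}.
{D, F, G}⁺: DFG→BE adds B, E → {B, D, E, F, G}.

BD, DFG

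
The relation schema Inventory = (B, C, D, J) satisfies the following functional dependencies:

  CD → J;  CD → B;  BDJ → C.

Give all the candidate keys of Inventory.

Attribute D never appears on the right-hand side of any dependency, so D must belong to every candidate key.
{D}⁺ = {D}, which is not all of the schema, so we must add further attributes.
{C, D}⁺: CD→J adds J; CD→B adds B → {B, C, D, J}.
{B, D, J}⁺: BDJ→C adds C → {B, C, D, J}.

(C, D), (B, D, J)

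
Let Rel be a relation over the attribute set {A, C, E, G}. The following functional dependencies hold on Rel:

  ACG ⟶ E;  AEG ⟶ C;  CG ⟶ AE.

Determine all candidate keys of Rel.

Attribute G never appears on the right-hand side of any dependency, so G must belong to every candidate key.
{G}⁺ = {G}, which is not all of the schema, so we must add further attributes.
{C, G}⁺: CG→AE adds A, E → {A, C, E, G}. Minimal: {G}⁺ = {G}; {C}⁺ = {C} — none reach the full schema.
{A, E, G}⁺: AEG→C adds C → {A, C, E, G}. Minimal: {E, G}⁺ = {E, G}; {A, G}⁺ = {A, G}; {A, E}⁺ = {A, E} — none reach the full schema.
Any other superkey contains one of these as a subset, so there are no further candidate keys.

(C, G), (A, E, G)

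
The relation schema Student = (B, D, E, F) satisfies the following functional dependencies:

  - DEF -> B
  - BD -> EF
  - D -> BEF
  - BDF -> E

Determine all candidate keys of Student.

D

Attribute D never appears on the right-hand side of any dependency, so D must belong to every candidate key.
{D}⁺ = {B, D, E, F}, which is all of the schema, so {D} is the only candidate key.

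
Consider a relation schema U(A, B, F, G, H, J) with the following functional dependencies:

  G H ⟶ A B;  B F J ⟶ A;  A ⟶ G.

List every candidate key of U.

Attributes F, H, J never appear on any right-hand side, so every candidate key must contain {F, H, J}.
{F, H, J}⁺ = {F, H, J}, which is not all of the schema, so we must add further attributes.
{A, F, H, J}⁺: A→G adds G; GH→AB adds B → {A, B, F, G, H, J}. Minimal: {F, H, J}⁺ = {F, H, J}; {A, H, J}⁺ = {A, B, G, H, J}; {A, F, J}⁺ = {A, F, G, J}; … — none reach the full schema.
{B, F, H, J}⁺: BFJ→A adds A; A→G adds G → {A, B, F, G, H, J}. Minimal: {F, H, J}⁺ = {F, H, J}; {B, H, J}⁺ = {B, H, J}; {B, F, J}⁺ = {A, B, F, G, J}; … — none reach the full schema.
{F, G, H, J}⁺: GH→AB adds A, B → {A, B, F, G, H, J}. Minimal: {G, H, J}⁺ = {A, B, G, H, J}; {F, H, J}⁺ = {F, H, J}; {F, G, J}⁺ = {F, G, J}; … — none reach the full schema.

{A, F, H, J}, {B, F, H, J}, {F, G, H, J}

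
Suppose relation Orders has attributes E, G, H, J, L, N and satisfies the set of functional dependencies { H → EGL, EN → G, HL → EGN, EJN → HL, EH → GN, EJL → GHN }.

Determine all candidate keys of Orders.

{H, J}; {E, J, L}; {E, J, N}

{H, J}⁺: H→EGL adds E, G, L; HL→EGN adds N → {E, G, H, J, L, N}. Minimal: {J}⁺ = {J}; {H}⁺ = {E, G, H, L, N} — none reach the full schema.
{E, J, L}⁺: EJL→GHN adds G, H, N → {E, G, H, J, L, N}. Minimal: {J, L}⁺ = {J, L}; {E, L}⁺ = {E, L}; {E, J}⁺ = {E, J} — none reach the full schema.
{E, J, N}⁺: EN→G adds G; EJN→HL adds H, L → {E, G, H, J, L, N}. Minimal: {J, N}⁺ = {J, N}; {E, N}⁺ = {E, G, N}; {E, J}⁺ = {E, J} — none reach the full schema.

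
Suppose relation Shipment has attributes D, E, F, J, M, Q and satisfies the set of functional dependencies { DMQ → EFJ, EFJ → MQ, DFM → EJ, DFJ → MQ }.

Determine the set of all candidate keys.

{D, F, J}⁺: DFJ→MQ adds M, Q; DMQ→EFJ adds E → {D, E, F, J, M, Q}. Minimal: {F, J}⁺ = {F, J}; {D, J}⁺ = {D, J}; {D, F}⁺ = {D, F} — none reach the full schema.
{D, F, M}⁺: DFM→EJ adds E, J; DFJ→MQ adds Q → {D, E, F, J, M, Q}. Minimal: {F, M}⁺ = {F, M}; {D, M}⁺ = {D, M}; {D, F}⁺ = {D, F} — none reach the full schema.
{D, M, Q}⁺: DMQ→EFJ adds E, F, J → {D, E, F, J, M, Q}. Minimal: {M, Q}⁺ = {M, Q}; {D, Q}⁺ = {D, Q}; {D, M}⁺ = {D, M} — none reach the full schema.
Any other superkey contains one of these as a subset, so there are no further candidate keys.

{D, F, J}, {D, F, M}, {D, M, Q}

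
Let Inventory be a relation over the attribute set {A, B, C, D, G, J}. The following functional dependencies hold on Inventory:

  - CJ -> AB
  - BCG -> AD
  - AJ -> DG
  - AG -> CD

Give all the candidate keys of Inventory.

Attribute J never appears on the right-hand side of any dependency, so J must belong to every candidate key.
{J}⁺ = {J}, which is not all of the schema, so we must add further attributes.
{A, J}⁺: AJ→DG adds D, G; AG→CD adds C; CJ→AB adds B → {A, B, C, D, G, J}. Minimal: {J}⁺ = {J}; {A}⁺ = {A} — none reach the full schema.
{C, J}⁺: CJ→AB adds A, B; AJ→DG adds D, G → {A, B, C, D, G, J}. Minimal: {J}⁺ = {J}; {C}⁺ = {C} — none reach the full schema.

{A, J}; {C, J}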